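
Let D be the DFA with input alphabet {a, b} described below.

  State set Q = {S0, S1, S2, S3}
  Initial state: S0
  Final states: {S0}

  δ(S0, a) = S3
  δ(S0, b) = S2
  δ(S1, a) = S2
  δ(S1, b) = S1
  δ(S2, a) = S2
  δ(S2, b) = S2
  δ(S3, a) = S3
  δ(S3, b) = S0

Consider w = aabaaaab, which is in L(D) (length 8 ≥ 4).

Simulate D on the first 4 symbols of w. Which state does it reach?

State sequence: S0 -a-> S3 -a-> S3 -b-> S0 -a-> S3

After reading 4 characters, D is in state S3.
(This kind of state-tracing is the core of the pumping-lemma construction: with 4 states, pigeonhole forces a repeat within the first 4 steps.)

S3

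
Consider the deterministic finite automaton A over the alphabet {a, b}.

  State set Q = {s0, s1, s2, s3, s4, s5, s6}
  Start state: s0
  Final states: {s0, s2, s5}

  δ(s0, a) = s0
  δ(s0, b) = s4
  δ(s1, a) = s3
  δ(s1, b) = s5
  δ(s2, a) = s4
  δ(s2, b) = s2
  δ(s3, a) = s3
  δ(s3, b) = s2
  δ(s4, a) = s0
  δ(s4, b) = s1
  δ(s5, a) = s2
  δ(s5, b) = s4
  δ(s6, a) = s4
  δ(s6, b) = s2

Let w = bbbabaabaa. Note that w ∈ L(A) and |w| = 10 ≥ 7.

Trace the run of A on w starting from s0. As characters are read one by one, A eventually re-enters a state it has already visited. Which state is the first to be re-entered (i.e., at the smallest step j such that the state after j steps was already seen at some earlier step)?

s2

State sequence: s0 -b-> s4 -b-> s1 -b-> s5 -a-> s2 -b-> s2 -a-> s4 -a-> s0 -b-> s4 -a-> s0 -a-> s0
First repeat at step 5: s2 was already visited.

The earliest repeat is at step j = 5: A is in s2, which it already visited at step i = 4.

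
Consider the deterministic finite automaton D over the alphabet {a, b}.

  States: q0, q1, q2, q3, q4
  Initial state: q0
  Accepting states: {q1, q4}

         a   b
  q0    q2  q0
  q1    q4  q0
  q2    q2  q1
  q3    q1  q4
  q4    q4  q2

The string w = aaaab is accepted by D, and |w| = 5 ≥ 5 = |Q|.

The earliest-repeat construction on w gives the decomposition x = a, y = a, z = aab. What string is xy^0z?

aaab

xy⁰z = xz = a·aab = aaab.
Reading y = a takes D from q2 back to q2, so after x the machine is still in q2, and z then leads to the accepting state q1. Hence aaab ∈ L(D).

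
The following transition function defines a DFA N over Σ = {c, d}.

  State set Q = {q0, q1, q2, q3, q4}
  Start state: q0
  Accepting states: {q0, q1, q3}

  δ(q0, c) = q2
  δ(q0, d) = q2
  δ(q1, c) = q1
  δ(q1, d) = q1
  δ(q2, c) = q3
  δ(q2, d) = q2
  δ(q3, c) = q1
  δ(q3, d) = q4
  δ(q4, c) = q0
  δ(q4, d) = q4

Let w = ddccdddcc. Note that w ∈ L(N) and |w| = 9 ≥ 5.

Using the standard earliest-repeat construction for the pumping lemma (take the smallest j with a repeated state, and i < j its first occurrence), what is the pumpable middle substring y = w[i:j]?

Run of N on w = d d c c d d d c c:
  step 0: q0  (start)
  step 1: q2  (read d: q0→q2)
  step 2: q2  (read d: q2→q2)   ← first repeat (q2 seen earlier)
  step 3: q3  (read c: q2→q3)
  step 4: q1  (read c: q3→q1)
  step 5: q1  (read d: q1→q1)
  step 6: q1  (read d: q1→q1)
  step 7: q1  (read d: q1→q1)
  step 8: q1  (read c: q1→q1)
  step 9: q1  (read c: q1→q1)

So i = 1, j = 2, giving x = w[0:1] = d, y = w[1:2] = d, z = w[2:9] = ccdddcc.
Check: |xy| = 2 ≤ 5 and |y| = 1 ≥ 1. Reading y takes N from q2 back to q2, so every xyⁱz is accepted.
Pumping length from the standard proof: p = 5 (the number of states). The repeated state found above gives |xy| = j ≤ 5 and |y| = j − i ≥ 1.

d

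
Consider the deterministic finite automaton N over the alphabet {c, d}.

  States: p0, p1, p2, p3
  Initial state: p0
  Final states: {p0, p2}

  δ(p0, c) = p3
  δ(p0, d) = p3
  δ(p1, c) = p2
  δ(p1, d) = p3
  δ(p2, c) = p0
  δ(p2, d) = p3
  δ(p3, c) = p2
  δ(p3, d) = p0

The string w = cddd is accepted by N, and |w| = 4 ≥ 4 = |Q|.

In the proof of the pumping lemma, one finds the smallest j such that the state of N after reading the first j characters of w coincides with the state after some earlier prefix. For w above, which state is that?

p0

Run of N on w = c d d d:
  step 0: p0  (start)
  step 1: p3  (read c: p0→p3)
  step 2: p0  (read d: p3→p0)   ← first repeat (p0 seen earlier)
  step 3: p3  (read d: p0→p3)
  step 4: p0  (read d: p3→p0)

The earliest repeat is at step j = 2: N is in p0, which it already visited at step i = 0.
The DFA has 4 states, so the proof of the pumping lemma guarantees a repeated state among the first 4+1 visited; the segment between the two visits is the pumpable y.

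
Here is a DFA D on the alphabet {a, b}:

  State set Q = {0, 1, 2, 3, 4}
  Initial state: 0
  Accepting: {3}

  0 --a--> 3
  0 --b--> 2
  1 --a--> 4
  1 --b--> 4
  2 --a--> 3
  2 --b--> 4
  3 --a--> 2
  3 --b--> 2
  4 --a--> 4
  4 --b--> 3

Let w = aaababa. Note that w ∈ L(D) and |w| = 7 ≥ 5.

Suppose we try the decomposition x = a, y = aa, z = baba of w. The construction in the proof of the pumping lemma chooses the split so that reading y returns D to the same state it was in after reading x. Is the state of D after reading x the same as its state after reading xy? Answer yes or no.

State sequence: 0 -a-> 3 -a-> 2 -a-> 3

After x (step 1): 3. After xy (step 3): 3.
They match, so y = aa drives D around a cycle from 3 back to itself; pumping y any number of times keeps D in 3 before reading z, and xyⁱz ∈ L(D) for every i ≥ 0.

yes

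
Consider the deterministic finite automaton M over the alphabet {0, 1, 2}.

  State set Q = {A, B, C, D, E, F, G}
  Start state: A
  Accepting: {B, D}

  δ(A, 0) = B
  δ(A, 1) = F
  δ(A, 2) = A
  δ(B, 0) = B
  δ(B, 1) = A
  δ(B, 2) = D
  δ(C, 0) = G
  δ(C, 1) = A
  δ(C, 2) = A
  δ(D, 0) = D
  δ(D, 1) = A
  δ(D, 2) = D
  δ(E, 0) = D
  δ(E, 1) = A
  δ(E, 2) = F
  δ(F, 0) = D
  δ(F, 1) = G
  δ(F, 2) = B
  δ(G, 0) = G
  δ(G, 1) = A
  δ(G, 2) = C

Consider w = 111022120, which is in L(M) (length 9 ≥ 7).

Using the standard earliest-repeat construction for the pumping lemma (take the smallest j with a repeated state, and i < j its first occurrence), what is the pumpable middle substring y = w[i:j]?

111

State sequence: A -1-> F -1-> G -1-> A -0-> B -2-> D -2-> D -1-> A -2-> A -0-> B
First repeat at step 3: A was already visited.

So i = 0, j = 3, giving x = w[0:0] = ε, y = w[0:3] = 111, z = w[3:9] = 022120.
Check: |xy| = 3 ≤ 7 and |y| = 3 ≥ 1. Reading y takes M from A back to A, so every xyⁱz is accepted.
Since M has 7 states, any run of length ≥ 7 visits 7+1 states, so by pigeonhole some state repeats within the first 7 steps — that repeat gives the pumpable loop.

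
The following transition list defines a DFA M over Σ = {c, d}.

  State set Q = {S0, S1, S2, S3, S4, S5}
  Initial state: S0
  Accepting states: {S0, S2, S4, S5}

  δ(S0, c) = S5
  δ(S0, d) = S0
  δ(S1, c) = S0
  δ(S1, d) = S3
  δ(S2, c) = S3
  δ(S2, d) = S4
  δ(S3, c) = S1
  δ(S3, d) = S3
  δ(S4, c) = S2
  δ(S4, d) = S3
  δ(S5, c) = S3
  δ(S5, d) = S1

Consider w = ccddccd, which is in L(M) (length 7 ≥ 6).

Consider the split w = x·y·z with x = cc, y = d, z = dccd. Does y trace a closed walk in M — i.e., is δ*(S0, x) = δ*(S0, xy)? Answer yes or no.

State sequence: S0 -c-> S5 -c-> S3 -d-> S3

After x (step 2): S3. After xy (step 3): S3.
They match, so y = d drives M around a cycle from S3 back to itself; pumping y any number of times keeps M in S3 before reading z, and xyⁱz ∈ L(M) for every i ≥ 0.

yes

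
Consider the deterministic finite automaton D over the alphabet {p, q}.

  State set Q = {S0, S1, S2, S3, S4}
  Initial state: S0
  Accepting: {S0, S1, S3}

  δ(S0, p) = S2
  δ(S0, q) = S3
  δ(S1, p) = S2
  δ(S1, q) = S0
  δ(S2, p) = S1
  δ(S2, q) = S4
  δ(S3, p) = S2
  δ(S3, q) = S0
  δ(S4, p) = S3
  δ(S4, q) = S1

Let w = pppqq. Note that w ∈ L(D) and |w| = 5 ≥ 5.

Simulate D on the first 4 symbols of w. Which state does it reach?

S4

Run of D on the first 4 characters of w = p p p q:
  step 0: S0  (start)
  step 1: S2  (read p: S0→S2)
  step 2: S1  (read p: S2→S1)
  step 3: S2  (read p: S1→S2)
  step 4: S4  (read q: S2→S4)

After reading 4 characters, D is in state S4.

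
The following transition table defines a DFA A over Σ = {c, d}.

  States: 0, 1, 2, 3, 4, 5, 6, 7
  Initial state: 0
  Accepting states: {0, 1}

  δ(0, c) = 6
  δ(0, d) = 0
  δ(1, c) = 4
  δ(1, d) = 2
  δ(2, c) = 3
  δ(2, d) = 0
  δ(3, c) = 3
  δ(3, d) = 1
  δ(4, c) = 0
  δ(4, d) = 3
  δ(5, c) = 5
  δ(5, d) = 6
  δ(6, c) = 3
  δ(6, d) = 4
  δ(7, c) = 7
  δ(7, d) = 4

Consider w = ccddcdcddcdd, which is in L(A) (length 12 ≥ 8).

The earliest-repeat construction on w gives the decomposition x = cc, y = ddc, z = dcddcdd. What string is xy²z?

ccddcddcdcddcdd

xy^2z = cc·ddc·ddc·dcddcdd = ccddcddcdcddcdd.
Reading y = ddc takes A from 3 back to 3, so after x·y·y the machine is still in 3, and z then leads to the accepting state 1. Hence ccddcddcdcddcdd ∈ L(A).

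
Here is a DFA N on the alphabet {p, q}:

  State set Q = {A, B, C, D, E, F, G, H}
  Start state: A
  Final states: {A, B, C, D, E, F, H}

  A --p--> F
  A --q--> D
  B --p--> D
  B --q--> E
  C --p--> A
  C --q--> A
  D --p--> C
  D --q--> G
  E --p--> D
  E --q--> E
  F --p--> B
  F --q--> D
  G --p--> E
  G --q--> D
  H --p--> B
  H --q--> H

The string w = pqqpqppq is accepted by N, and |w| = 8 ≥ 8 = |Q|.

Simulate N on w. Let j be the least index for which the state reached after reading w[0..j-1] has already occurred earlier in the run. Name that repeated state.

Run of N on w = p q q p q p p q:
  step 0: A  (start)
  step 1: F  (read p: A→F)
  step 2: D  (read q: F→D)
  step 3: G  (read q: D→G)
  step 4: E  (read p: G→E)
  step 5: E  (read q: E→E)   ← first repeat (E seen earlier)
  step 6: D  (read p: E→D)
  step 7: C  (read p: D→C)
  step 8: A  (read q: C→A)

The earliest repeat is at step j = 5: N is in E, which it already visited at step i = 4.

E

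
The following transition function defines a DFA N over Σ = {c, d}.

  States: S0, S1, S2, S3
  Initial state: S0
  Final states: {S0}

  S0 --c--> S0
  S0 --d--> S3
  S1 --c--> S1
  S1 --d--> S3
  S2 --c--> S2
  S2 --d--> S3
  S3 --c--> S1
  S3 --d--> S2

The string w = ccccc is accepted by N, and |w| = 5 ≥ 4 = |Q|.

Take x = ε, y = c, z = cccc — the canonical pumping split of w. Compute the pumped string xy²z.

cccccc

xy^2z = ε·c·c·cccc = cccccc.
Reading y = c takes N from S0 back to S0, so after x·y·y the machine is still in S0, and z then leads to the accepting state S0. Hence cccccc ∈ L(N).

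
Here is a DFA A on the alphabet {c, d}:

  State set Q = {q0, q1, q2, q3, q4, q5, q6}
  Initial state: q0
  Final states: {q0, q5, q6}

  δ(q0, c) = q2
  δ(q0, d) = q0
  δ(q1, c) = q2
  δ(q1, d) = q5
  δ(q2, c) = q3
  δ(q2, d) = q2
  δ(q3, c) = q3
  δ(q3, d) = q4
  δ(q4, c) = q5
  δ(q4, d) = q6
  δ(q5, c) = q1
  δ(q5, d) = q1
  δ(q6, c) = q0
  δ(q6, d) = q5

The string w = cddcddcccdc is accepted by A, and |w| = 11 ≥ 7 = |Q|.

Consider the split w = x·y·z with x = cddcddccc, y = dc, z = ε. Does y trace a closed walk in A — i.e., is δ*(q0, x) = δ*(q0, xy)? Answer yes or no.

no

Run of A on the first 11 characters of w = c d d c d d c c c d c:
  step 0: q0  (start)
  step 1: q2  (read c: q0→q2)
  step 2: q2  (read d: q2→q2)
  step 3: q2  (read d: q2→q2)
  step 4: q3  (read c: q2→q3)
  step 5: q4  (read d: q3→q4)
  step 6: q6  (read d: q4→q6)
  step 7: q0  (read c: q6→q0)
  step 8: q2  (read c: q0→q2)
  step 9: q3  (read c: q2→q3)
  step 10: q4  (read d: q3→q4)
  step 11: q5  (read c: q4→q5)

After x (step 9): q3. After xy (step 11): q5.
They differ (q3 ≠ q5), so y is not a cycle from the state after x; this split is not the one the pumping-lemma construction produces, and pumping y need not keep the string in L(A).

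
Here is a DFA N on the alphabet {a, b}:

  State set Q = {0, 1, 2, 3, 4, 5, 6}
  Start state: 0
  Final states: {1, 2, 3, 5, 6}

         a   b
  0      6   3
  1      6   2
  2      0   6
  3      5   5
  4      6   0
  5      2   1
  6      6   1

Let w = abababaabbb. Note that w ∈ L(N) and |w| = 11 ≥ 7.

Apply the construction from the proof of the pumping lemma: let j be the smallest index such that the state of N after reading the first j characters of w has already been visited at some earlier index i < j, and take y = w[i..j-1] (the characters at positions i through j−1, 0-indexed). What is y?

Run of N on w = a b a b a b a a b b b:
  step 0: 0  (start)
  step 1: 6  (read a: 0→6)
  step 2: 1  (read b: 6→1)
  step 3: 6  (read a: 1→6)   ← first repeat (6 seen earlier)
  step 4: 1  (read b: 6→1)
  step 5: 6  (read a: 1→6)
  step 6: 1  (read b: 6→1)
  step 7: 6  (read a: 1→6)
  step 8: 6  (read a: 6→6)
  step 9: 1  (read b: 6→1)
  step 10: 2  (read b: 1→2)
  step 11: 6  (read b: 2→6)

So i = 1, j = 3, giving x = w[0:1] = a, y = w[1:3] = ba, z = w[3:11] = babaabbb.
Check: |xy| = 3 ≤ 7 and |y| = 2 ≥ 1. Reading y takes N from 6 back to 6, so every xyⁱz is accepted.

ba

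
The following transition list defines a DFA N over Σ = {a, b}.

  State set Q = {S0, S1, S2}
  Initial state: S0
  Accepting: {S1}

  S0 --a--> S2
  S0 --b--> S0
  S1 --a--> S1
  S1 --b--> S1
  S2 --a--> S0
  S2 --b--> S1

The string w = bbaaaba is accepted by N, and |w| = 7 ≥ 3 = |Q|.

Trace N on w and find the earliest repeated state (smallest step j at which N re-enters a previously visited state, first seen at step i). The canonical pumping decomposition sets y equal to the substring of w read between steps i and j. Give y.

Run of N on w = b b a a a b a:
  step 0: S0  (start)
  step 1: S0  (read b: S0→S0)   ← first repeat (S0 seen earlier)
  step 2: S0  (read b: S0→S0)
  step 3: S2  (read a: S0→S2)
  step 4: S0  (read a: S2→S0)
  step 5: S2  (read a: S0→S2)
  step 6: S1  (read b: S2→S1)
  step 7: S1  (read a: S1→S1)

So i = 0, j = 1, giving x = w[0:0] = ε, y = w[0:1] = b, z = w[1:7] = baaaba.
Check: |xy| = 1 ≤ 3 and |y| = 1 ≥ 1. Reading y takes N from S0 back to S0, so every xyⁱz is accepted.

b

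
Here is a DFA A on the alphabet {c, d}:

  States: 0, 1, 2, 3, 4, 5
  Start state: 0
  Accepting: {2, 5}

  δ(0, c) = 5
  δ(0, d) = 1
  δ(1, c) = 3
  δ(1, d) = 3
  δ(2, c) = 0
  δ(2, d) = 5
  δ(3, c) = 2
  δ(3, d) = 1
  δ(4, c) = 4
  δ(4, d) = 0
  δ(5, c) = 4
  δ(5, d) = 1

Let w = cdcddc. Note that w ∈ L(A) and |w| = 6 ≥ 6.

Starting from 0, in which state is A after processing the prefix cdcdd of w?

State sequence: 0 -c-> 5 -d-> 1 -c-> 3 -d-> 1 -d-> 3

After reading 5 characters, A is in state 3.
(This kind of state-tracing is the core of the pumping-lemma construction: with 6 states, pigeonhole forces a repeat within the first 6 steps.)

3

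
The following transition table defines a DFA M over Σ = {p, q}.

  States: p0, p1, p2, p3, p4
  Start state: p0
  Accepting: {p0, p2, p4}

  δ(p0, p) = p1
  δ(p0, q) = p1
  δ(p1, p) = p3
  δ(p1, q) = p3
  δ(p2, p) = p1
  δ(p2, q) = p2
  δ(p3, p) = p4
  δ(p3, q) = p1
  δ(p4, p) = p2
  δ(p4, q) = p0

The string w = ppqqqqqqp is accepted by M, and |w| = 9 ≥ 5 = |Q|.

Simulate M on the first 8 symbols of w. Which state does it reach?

p3

Run of M on the first 8 characters of w = p p q q q q q q:
  step 0: p0  (start)
  step 1: p1  (read p: p0→p1)
  step 2: p3  (read p: p1→p3)
  step 3: p1  (read q: p3→p1)
  step 4: p3  (read q: p1→p3)
  step 5: p1  (read q: p3→p1)
  step 6: p3  (read q: p1→p3)
  step 7: p1  (read q: p3→p1)
  step 8: p3  (read q: p1→p3)

After reading 8 characters, M is in state p3.
(This kind of state-tracing is the core of the pumping-lemma construction: with 5 states, pigeonhole forces a repeat within the first 5 steps.)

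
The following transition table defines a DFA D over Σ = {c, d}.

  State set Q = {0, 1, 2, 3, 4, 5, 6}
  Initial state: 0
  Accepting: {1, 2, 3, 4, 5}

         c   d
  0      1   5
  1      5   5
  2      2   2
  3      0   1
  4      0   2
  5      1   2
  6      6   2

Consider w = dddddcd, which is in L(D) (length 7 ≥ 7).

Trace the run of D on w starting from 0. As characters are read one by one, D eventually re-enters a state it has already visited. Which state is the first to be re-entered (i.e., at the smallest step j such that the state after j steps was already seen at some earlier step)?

Run of D on w = d d d d d c d:
  step 0: 0  (start)
  step 1: 5  (read d: 0→5)
  step 2: 2  (read d: 5→2)
  step 3: 2  (read d: 2→2)   ← first repeat (2 seen earlier)
  step 4: 2  (read d: 2→2)
  step 5: 2  (read d: 2→2)
  step 6: 2  (read c: 2→2)
  step 7: 2  (read d: 2→2)

The earliest repeat is at step j = 3: D is in 2, which it already visited at step i = 2.

2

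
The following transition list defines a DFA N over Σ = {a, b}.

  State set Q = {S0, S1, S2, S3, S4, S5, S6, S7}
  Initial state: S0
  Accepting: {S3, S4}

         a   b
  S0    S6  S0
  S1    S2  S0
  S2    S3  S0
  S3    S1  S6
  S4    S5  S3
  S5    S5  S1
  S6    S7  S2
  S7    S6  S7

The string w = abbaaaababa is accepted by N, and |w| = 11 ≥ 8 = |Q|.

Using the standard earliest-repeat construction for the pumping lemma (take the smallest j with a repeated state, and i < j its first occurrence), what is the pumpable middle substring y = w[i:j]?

abb

State sequence: S0 -a-> S6 -b-> S2 -b-> S0 -a-> S6 -a-> S7 -a-> S6 -a-> S7 -b-> S7 -a-> S6 -b-> S2 -a-> S3
First repeat at step 3: S0 was already visited.

So i = 0, j = 3, giving x = w[0:0] = ε, y = w[0:3] = abb, z = w[3:11] = aaaababa.
Check: |xy| = 3 ≤ 8 and |y| = 3 ≥ 1. Reading y takes N from S0 back to S0, so every xyⁱz is accepted.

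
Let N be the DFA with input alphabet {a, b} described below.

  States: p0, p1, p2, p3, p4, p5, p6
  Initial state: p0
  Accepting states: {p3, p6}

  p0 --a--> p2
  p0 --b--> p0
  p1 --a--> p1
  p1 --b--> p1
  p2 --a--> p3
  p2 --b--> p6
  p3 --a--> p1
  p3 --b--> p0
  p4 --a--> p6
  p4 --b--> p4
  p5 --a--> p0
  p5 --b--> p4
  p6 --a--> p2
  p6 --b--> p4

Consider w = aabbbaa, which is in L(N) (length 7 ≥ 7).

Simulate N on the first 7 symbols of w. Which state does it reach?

Run of N on the first 7 characters of w = a a b b b a a:
  step 0: p0  (start)
  step 1: p2  (read a: p0→p2)
  step 2: p3  (read a: p2→p3)
  step 3: p0  (read b: p3→p0)
  step 4: p0  (read b: p0→p0)
  step 5: p0  (read b: p0→p0)
  step 6: p2  (read a: p0→p2)
  step 7: p3  (read a: p2→p3)

After reading 7 characters, N is in state p3.
(This kind of state-tracing is the core of the pumping-lemma construction: with 7 states, pigeonhole forces a repeat within the first 7 steps.)

p3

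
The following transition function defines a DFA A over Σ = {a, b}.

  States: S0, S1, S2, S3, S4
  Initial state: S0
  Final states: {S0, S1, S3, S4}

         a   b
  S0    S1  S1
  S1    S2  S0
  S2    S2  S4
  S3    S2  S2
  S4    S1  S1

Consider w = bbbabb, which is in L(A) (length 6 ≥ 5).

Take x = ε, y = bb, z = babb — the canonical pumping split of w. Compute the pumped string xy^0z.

xy⁰z = xz = ε·babb = babb.
Reading y = bb takes A from S0 back to S0, so after x the machine is still in S0, and z then leads to the accepting state S1. Hence babb ∈ L(A).

babb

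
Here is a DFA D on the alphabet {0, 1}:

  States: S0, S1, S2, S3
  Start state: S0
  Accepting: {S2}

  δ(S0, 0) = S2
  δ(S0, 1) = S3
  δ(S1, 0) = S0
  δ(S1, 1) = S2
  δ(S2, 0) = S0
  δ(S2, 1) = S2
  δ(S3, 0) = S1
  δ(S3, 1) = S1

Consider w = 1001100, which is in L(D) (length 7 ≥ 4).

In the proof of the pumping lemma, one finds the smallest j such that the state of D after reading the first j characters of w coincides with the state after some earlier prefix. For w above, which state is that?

S0

State sequence: S0 -1-> S3 -0-> S1 -0-> S0 -1-> S3 -1-> S1 -0-> S0 -0-> S2
First repeat at step 3: S0 was already visited.

The earliest repeat is at step j = 3: D is in S0, which it already visited at step i = 0.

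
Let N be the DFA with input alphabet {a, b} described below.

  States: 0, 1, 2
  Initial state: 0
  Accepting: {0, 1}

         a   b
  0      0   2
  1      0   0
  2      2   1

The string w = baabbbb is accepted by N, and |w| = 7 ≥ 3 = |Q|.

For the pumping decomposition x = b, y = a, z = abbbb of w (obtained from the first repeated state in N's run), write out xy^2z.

baaabbbb

xy^2z = b·a·a·abbbb = baaabbbb.
Reading y = a takes N from 2 back to 2, so after x·y·y the machine is still in 2, and z then leads to the accepting state 1. Hence baaabbbb ∈ L(N).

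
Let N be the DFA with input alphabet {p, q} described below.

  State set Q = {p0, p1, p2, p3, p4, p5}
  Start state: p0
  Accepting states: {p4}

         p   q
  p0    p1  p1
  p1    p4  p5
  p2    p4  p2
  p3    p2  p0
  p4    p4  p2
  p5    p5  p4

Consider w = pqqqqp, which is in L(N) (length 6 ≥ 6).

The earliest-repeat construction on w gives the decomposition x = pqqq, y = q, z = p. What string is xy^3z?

pqqqqqqp

xy^3z = pqqq·q·q·q·p = pqqqqqqp.
Reading y = q takes N from p2 back to p2, so after x·y·y·y the machine is still in p2, and z then leads to the accepting state p4. Hence pqqqqqqp ∈ L(N).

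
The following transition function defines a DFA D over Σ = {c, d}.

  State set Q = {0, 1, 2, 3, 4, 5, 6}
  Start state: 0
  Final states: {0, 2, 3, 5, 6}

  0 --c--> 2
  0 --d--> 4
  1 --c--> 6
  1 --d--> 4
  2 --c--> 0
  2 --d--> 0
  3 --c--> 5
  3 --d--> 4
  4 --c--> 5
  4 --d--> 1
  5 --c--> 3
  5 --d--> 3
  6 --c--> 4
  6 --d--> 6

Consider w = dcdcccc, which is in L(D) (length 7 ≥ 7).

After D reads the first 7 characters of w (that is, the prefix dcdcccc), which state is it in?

State sequence: 0 -d-> 4 -c-> 5 -d-> 3 -c-> 5 -c-> 3 -c-> 5 -c-> 3

After reading 7 characters, D is in state 3.
(This kind of state-tracing is the core of the pumping-lemma construction: with 7 states, pigeonhole forces a repeat within the first 7 steps.)

3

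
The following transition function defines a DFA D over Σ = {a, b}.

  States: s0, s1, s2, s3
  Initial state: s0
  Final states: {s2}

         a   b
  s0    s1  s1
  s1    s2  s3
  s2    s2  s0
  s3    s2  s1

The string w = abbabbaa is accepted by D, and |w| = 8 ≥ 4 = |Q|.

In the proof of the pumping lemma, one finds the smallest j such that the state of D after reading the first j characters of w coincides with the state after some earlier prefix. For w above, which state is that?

Run of D on w = a b b a b b a a:
  step 0: s0  (start)
  step 1: s1  (read a: s0→s1)
  step 2: s3  (read b: s1→s3)
  step 3: s1  (read b: s3→s1)   ← first repeat (s1 seen earlier)
  step 4: s2  (read a: s1→s2)
  step 5: s0  (read b: s2→s0)
  step 6: s1  (read b: s0→s1)
  step 7: s2  (read a: s1→s2)
  step 8: s2  (read a: s2→s2)

The earliest repeat is at step j = 3: D is in s1, which it already visited at step i = 1.
Since D has 4 states, any run of length ≥ 4 visits 4+1 states, so by pigeonhole some state repeats within the first 4 steps — that repeat gives the pumpable loop.

s1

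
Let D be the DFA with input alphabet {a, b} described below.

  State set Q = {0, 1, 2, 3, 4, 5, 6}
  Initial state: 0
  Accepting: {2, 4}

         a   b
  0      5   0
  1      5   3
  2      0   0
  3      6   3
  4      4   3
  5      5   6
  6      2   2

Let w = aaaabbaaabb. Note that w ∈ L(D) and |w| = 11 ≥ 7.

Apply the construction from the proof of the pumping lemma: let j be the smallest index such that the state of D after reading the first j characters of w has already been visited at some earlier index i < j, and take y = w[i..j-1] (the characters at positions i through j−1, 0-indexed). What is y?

State sequence: 0 -a-> 5 -a-> 5 -a-> 5 -a-> 5 -b-> 6 -b-> 2 -a-> 0 -a-> 5 -a-> 5 -b-> 6 -b-> 2
First repeat at step 2: 5 was already visited.

So i = 1, j = 2, giving x = w[0:1] = a, y = w[1:2] = a, z = w[2:11] = aabbaaabb.
Check: |xy| = 2 ≤ 7 and |y| = 1 ≥ 1. Reading y takes D from 5 back to 5, so every xyⁱz is accepted.

a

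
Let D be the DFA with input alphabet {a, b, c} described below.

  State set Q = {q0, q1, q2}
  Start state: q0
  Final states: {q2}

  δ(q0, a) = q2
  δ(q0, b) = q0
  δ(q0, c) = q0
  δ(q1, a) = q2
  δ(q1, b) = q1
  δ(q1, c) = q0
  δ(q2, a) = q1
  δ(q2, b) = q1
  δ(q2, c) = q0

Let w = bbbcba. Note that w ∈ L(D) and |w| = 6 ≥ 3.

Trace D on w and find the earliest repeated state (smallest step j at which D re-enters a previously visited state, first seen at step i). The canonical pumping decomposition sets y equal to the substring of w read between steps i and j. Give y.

b

Run of D on w = b b b c b a:
  step 0: q0  (start)
  step 1: q0  (read b: q0→q0)   ← first repeat (q0 seen earlier)
  step 2: q0  (read b: q0→q0)
  step 3: q0  (read b: q0→q0)
  step 4: q0  (read c: q0→q0)
  step 5: q0  (read b: q0→q0)
  step 6: q2  (read a: q0→q2)

So i = 0, j = 1, giving x = w[0:0] = ε, y = w[0:1] = b, z = w[1:6] = bbcba.
Check: |xy| = 1 ≤ 3 and |y| = 1 ≥ 1. Reading y takes D from q0 back to q0, so every xyⁱz is accepted.
The DFA has 3 states, so the proof of the pumping lemma guarantees a repeated state among the first 3+1 visited; the segment between the two visits is the pumpable y.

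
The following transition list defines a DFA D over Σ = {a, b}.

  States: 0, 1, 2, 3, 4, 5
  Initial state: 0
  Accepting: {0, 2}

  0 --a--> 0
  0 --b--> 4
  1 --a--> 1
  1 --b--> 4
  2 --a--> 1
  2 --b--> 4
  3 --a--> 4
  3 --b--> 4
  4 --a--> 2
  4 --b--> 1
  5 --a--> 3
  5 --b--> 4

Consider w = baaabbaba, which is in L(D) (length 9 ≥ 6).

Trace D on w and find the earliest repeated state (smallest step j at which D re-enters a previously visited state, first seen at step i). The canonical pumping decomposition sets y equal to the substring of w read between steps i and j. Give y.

a

Run of D on w = b a a a b b a b a:
  step 0: 0  (start)
  step 1: 4  (read b: 0→4)
  step 2: 2  (read a: 4→2)
  step 3: 1  (read a: 2→1)
  step 4: 1  (read a: 1→1)   ← first repeat (1 seen earlier)
  step 5: 4  (read b: 1→4)
  step 6: 1  (read b: 4→1)
  step 7: 1  (read a: 1→1)
  step 8: 4  (read b: 1→4)
  step 9: 2  (read a: 4→2)

So i = 3, j = 4, giving x = w[0:3] = baa, y = w[3:4] = a, z = w[4:9] = bbaba.
Check: |xy| = 4 ≤ 6 and |y| = 1 ≥ 1. Reading y takes D from 1 back to 1, so every xyⁱz is accepted.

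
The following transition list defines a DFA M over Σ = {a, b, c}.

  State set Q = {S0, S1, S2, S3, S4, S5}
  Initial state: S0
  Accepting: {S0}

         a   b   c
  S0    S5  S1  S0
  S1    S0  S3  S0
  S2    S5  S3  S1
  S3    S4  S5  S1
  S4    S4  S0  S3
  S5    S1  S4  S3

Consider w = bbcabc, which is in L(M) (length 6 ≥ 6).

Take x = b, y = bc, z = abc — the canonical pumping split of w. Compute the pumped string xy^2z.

bbcbcabc

xy^2z = b·bc·bc·abc = bbcbcabc.
Reading y = bc takes M from S1 back to S1, so after x·y·y the machine is still in S1, and z then leads to the accepting state S0. Hence bbcbcabc ∈ L(M).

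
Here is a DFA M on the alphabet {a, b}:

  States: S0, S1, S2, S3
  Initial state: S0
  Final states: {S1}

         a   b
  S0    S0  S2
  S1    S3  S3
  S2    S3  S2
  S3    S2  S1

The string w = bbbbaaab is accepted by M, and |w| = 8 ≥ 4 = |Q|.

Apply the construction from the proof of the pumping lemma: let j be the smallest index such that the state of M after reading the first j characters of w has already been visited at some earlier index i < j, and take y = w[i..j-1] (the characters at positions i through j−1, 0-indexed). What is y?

Run of M on w = b b b b a a a b:
  step 0: S0  (start)
  step 1: S2  (read b: S0→S2)
  step 2: S2  (read b: S2→S2)   ← first repeat (S2 seen earlier)
  step 3: S2  (read b: S2→S2)
  step 4: S2  (read b: S2→S2)
  step 5: S3  (read a: S2→S3)
  step 6: S2  (read a: S3→S2)
  step 7: S3  (read a: S2→S3)
  step 8: S1  (read b: S3→S1)

So i = 1, j = 2, giving x = w[0:1] = b, y = w[1:2] = b, z = w[2:8] = bbaaab.
Check: |xy| = 2 ≤ 4 and |y| = 1 ≥ 1. Reading y takes M from S2 back to S2, so every xyⁱz is accepted.

b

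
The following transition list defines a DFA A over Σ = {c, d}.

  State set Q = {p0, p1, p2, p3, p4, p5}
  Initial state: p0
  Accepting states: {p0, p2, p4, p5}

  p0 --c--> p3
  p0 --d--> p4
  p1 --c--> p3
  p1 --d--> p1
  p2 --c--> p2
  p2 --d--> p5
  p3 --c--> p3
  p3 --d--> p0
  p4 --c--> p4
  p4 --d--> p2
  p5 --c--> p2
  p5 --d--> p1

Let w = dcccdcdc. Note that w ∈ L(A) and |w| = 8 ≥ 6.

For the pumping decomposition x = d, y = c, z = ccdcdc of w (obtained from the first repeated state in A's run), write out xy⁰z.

dccdcdc

xy⁰z = xz = d·ccdcdc = dccdcdc.
Reading y = c takes A from p4 back to p4, so after x the machine is still in p4, and z then leads to the accepting state p2. Hence dccdcdc ∈ L(A).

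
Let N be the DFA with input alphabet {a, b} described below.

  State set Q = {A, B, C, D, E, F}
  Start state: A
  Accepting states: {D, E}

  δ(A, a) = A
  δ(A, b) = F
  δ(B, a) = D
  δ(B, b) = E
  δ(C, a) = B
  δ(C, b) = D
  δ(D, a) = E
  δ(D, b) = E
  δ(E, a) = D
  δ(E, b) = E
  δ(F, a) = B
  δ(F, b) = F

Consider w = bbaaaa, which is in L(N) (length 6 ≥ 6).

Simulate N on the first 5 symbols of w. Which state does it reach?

E

State sequence: A -b-> F -b-> F -a-> B -a-> D -a-> E

After reading 5 characters, N is in state E.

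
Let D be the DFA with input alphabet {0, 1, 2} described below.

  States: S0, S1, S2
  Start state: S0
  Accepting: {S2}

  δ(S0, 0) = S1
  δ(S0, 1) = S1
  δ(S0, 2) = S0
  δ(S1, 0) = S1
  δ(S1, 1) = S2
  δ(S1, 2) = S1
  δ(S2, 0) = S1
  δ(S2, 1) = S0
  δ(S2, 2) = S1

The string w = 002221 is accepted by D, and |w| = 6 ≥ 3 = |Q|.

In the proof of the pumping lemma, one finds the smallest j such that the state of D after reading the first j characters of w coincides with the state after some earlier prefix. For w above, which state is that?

Run of D on w = 0 0 2 2 2 1:
  step 0: S0  (start)
  step 1: S1  (read 0: S0→S1)
  step 2: S1  (read 0: S1→S1)   ← first repeat (S1 seen earlier)
  step 3: S1  (read 2: S1→S1)
  step 4: S1  (read 2: S1→S1)
  step 5: S1  (read 2: S1→S1)
  step 6: S2  (read 1: S1→S2)

The earliest repeat is at step j = 2: D is in S1, which it already visited at step i = 1.
Pumping length from the standard proof: p = 3 (the number of states). The repeated state found above gives |xy| = j ≤ 3 and |y| = j − i ≥ 1.

S1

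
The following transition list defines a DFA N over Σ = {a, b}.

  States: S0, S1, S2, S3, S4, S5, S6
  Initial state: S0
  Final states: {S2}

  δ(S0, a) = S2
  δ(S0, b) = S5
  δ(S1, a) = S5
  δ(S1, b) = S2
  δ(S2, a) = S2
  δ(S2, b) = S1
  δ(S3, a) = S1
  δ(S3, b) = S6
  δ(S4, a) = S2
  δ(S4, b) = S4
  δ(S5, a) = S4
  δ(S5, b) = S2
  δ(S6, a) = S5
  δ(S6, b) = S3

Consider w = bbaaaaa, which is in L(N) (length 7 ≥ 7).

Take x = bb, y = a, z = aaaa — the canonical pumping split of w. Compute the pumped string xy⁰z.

xy⁰z = xz = bb·aaaa = bbaaaa.
Reading y = a takes N from S2 back to S2, so after x the machine is still in S2, and z then leads to the accepting state S2. Hence bbaaaa ∈ L(N).

bbaaaa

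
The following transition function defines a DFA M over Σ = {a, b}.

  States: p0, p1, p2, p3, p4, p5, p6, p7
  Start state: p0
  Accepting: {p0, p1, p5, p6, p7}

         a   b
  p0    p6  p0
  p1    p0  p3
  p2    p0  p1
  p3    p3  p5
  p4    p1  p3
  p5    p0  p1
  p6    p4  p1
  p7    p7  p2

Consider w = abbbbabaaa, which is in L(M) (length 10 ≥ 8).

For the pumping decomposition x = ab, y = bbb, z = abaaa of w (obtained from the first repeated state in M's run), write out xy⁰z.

xy⁰z = xz = ab·abaaa = ababaaa.
Reading y = bbb takes M from p1 back to p1, so after x the machine is still in p1, and z then leads to the accepting state p1. Hence ababaaa ∈ L(M).

ababaaa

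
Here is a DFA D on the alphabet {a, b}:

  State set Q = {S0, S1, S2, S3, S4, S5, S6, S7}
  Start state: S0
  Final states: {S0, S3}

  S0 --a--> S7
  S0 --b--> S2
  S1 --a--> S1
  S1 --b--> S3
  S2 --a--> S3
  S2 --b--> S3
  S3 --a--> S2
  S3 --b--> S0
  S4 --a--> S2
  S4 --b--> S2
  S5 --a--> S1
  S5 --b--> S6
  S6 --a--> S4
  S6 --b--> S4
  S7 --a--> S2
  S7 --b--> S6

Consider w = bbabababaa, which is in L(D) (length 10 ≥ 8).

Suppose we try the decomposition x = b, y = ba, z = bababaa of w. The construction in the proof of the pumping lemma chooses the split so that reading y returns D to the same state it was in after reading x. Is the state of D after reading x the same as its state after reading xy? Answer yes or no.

State sequence: S0 -b-> S2 -b-> S3 -a-> S2

After x (step 1): S2. After xy (step 3): S2.
They match, so y = ba drives D around a cycle from S2 back to itself; pumping y any number of times keeps D in S2 before reading z, and xyⁱz ∈ L(D) for every i ≥ 0.

yes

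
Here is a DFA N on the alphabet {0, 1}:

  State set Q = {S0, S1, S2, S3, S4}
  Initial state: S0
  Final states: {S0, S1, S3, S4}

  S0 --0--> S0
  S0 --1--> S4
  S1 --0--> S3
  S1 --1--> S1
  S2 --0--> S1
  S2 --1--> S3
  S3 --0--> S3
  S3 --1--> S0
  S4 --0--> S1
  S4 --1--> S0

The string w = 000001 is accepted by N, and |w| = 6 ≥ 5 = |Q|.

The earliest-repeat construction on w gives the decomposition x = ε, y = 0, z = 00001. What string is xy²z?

0000001

xy^2z = ε·0·0·00001 = 0000001.
Reading y = 0 takes N from S0 back to S0, so after x·y·y the machine is still in S0, and z then leads to the accepting state S4. Hence 0000001 ∈ L(N).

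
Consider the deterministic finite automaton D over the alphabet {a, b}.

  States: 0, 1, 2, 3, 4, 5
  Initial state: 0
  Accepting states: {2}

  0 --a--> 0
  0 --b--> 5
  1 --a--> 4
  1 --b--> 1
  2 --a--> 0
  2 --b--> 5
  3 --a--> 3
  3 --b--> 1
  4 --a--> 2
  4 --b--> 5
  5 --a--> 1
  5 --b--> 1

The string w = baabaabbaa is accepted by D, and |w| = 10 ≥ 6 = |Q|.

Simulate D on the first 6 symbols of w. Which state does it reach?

4

State sequence: 0 -b-> 5 -a-> 1 -a-> 4 -b-> 5 -a-> 1 -a-> 4

After reading 6 characters, D is in state 4.
(This kind of state-tracing is the core of the pumping-lemma construction: with 6 states, pigeonhole forces a repeat within the first 6 steps.)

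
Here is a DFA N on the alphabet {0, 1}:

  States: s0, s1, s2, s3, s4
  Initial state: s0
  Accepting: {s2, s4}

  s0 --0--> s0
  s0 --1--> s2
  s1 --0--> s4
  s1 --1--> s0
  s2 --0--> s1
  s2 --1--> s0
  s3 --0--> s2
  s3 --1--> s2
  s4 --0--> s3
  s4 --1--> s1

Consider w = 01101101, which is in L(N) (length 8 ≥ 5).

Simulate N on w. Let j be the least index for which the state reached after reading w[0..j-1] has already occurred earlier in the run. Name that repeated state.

s0

Run of N on w = 0 1 1 0 1 1 0 1:
  step 0: s0  (start)
  step 1: s0  (read 0: s0→s0)   ← first repeat (s0 seen earlier)
  step 2: s2  (read 1: s0→s2)
  step 3: s0  (read 1: s2→s0)
  step 4: s0  (read 0: s0→s0)
  step 5: s2  (read 1: s0→s2)
  step 6: s0  (read 1: s2→s0)
  step 7: s0  (read 0: s0→s0)
  step 8: s2  (read 1: s0→s2)

The earliest repeat is at step j = 1: N is in s0, which it already visited at step i = 0.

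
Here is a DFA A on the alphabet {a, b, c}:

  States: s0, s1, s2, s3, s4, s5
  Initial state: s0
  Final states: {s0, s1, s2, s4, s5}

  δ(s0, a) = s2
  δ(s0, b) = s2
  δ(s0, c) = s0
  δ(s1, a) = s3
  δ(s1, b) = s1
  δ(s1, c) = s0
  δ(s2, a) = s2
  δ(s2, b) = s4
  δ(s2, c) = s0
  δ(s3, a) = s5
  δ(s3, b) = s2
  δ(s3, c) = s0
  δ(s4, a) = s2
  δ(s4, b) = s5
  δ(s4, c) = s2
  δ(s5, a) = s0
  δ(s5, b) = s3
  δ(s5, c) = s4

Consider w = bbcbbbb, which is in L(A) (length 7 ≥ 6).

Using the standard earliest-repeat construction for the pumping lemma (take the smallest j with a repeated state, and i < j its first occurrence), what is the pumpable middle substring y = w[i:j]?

bc

State sequence: s0 -b-> s2 -b-> s4 -c-> s2 -b-> s4 -b-> s5 -b-> s3 -b-> s2
First repeat at step 3: s2 was already visited.

So i = 1, j = 3, giving x = w[0:1] = b, y = w[1:3] = bc, z = w[3:7] = bbbb.
Check: |xy| = 3 ≤ 6 and |y| = 2 ≥ 1. Reading y takes A from s2 back to s2, so every xyⁱz is accepted.
Since A has 6 states, any run of length ≥ 6 visits 6+1 states, so by pigeonhole some state repeats within the first 6 steps — that repeat gives the pumpable loop.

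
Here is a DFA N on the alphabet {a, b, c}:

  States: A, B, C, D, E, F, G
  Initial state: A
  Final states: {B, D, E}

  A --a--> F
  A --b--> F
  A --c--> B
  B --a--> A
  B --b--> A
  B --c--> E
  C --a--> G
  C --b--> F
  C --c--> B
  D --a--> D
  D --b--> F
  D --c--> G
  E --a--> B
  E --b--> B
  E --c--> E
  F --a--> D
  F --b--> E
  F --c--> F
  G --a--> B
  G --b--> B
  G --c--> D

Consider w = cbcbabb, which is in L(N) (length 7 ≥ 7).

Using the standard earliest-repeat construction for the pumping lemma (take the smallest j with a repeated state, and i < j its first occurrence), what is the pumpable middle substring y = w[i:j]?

cb

State sequence: A -c-> B -b-> A -c-> B -b-> A -a-> F -b-> E -b-> B
First repeat at step 2: A was already visited.

So i = 0, j = 2, giving x = w[0:0] = ε, y = w[0:2] = cb, z = w[2:7] = cbabb.
Check: |xy| = 2 ≤ 7 and |y| = 2 ≥ 1. Reading y takes N from A back to A, so every xyⁱz is accepted.
Since N has 7 states, any run of length ≥ 7 visits 7+1 states, so by pigeonhole some state repeats within the first 7 steps — that repeat gives the pumpable loop.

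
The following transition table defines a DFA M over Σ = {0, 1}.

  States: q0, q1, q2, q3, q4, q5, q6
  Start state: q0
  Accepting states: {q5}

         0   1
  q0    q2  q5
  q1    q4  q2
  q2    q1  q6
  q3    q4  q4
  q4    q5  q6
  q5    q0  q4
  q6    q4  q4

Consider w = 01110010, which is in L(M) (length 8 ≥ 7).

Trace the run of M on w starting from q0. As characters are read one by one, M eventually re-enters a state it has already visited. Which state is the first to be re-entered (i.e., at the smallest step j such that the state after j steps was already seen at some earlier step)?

q6

State sequence: q0 -0-> q2 -1-> q6 -1-> q4 -1-> q6 -0-> q4 -0-> q5 -1-> q4 -0-> q5
First repeat at step 4: q6 was already visited.

The earliest repeat is at step j = 4: M is in q6, which it already visited at step i = 2.
Since M has 7 states, any run of length ≥ 7 visits 7+1 states, so by pigeonhole some state repeats within the first 7 steps — that repeat gives the pumpable loop.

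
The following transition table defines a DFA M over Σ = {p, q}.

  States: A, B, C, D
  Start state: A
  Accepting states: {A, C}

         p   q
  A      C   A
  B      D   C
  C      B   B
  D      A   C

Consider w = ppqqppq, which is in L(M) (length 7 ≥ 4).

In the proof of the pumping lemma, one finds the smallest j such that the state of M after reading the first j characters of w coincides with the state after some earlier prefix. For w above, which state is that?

Run of M on w = p p q q p p q:
  step 0: A  (start)
  step 1: C  (read p: A→C)
  step 2: B  (read p: C→B)
  step 3: C  (read q: B→C)   ← first repeat (C seen earlier)
  step 4: B  (read q: C→B)
  step 5: D  (read p: B→D)
  step 6: A  (read p: D→A)
  step 7: A  (read q: A→A)

The earliest repeat is at step j = 3: M is in C, which it already visited at step i = 1.
Pumping length from the standard proof: p = 4 (the number of states). The repeated state found above gives |xy| = j ≤ 4 and |y| = j − i ≥ 1.

C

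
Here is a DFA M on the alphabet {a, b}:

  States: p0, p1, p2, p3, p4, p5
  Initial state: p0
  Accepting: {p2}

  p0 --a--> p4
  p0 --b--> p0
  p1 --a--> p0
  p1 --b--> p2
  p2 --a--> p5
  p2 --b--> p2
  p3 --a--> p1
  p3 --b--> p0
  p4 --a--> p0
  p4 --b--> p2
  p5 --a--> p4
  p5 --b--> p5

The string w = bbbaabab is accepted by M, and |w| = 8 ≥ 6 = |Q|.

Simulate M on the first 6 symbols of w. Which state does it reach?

State sequence: p0 -b-> p0 -b-> p0 -b-> p0 -a-> p4 -a-> p0 -b-> p0

After reading 6 characters, M is in state p0.

p0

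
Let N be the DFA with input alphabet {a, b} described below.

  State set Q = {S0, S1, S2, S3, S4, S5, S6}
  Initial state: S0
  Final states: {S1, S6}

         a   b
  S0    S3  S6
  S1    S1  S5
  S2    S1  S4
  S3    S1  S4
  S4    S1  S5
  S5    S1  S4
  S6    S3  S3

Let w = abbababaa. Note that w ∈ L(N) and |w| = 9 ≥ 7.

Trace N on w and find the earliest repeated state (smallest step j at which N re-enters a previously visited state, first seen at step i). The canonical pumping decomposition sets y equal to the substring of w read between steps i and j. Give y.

ab

State sequence: S0 -a-> S3 -b-> S4 -b-> S5 -a-> S1 -b-> S5 -a-> S1 -b-> S5 -a-> S1 -a-> S1
First repeat at step 5: S5 was already visited.

So i = 3, j = 5, giving x = w[0:3] = abb, y = w[3:5] = ab, z = w[5:9] = abaa.
Check: |xy| = 5 ≤ 7 and |y| = 2 ≥ 1. Reading y takes N from S5 back to S5, so every xyⁱz is accepted.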